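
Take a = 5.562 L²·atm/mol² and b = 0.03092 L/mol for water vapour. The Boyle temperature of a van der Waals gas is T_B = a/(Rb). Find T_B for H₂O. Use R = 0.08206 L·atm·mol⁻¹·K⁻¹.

For a van der Waals gas the second virial coefficient B₂ = b − a/(RT) vanishes at T_B = a/(Rb).
T_B = 5.562/(0.08206×0.03092) = 5.562/0.0025373 = 2192 K

T_B ≈ 2192 K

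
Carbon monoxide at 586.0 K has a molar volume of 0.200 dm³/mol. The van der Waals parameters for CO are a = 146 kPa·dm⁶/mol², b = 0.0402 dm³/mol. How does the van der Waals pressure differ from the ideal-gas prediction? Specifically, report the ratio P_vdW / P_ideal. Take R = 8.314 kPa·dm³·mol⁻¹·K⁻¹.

Ideal: P_ideal = RT/V_m = (8.314)(586.0)/0.200 = 24360.0 kPa
vdW: P = RT/(V_m − b) − a/V_m² = 4872.00/0.159800 − 146/0.0400000 = 30488.1 − 3650.00 = 26838.1 kPa
Ratio = 26838.1/24360.0 = 1.102

P_vdW / P_ideal ≈ 1.102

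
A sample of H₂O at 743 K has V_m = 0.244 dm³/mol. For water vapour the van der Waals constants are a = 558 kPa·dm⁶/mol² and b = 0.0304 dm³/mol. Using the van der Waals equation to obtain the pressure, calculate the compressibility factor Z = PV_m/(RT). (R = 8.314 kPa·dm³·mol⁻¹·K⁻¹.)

Z ≈ 0.7721

P = RT/(V_m − b) − a/V_m² = (8.314)(743)/(0.244 − 0.0304) − 558/(0.244)²
  = 6177.3/0.21360 − 9372.5 = 28920 − 9372.5 = 19548 kPa
Z = PV_m/(RT) = (19548)(0.244)/((8.314)(743)) = 4769.7/6177.3 = 0.7721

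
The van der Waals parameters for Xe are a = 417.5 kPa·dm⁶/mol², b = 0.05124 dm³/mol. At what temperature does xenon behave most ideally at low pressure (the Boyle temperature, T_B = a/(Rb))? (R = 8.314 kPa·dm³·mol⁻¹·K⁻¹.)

T_B ≈ 980.0 K

For a van der Waals gas the second virial coefficient B₂ = b − a/(RT) vanishes at T_B = a/(Rb).
T_B = 417.5/(8.314×0.05124) = 417.5/0.42601 = 980.0 K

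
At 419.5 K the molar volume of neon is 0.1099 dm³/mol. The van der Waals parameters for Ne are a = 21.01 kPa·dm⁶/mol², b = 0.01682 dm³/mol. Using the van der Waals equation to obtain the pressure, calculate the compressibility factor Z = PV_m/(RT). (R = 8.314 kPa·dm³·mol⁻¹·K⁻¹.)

P = RT/(V_m − b) − a/V_m² = (8.314)(419.5)/(0.1099 − 0.01682) − 21.01/(0.1099)²
  = 3487.7/0.093080 − 1739.5 = 37470 − 1739.5 = 35731 kPa
Z = PV_m/(RT) = (35731)(0.1099)/((8.314)(419.5)) = 3926.8/3487.7 = 1.126

Z ≈ 1.126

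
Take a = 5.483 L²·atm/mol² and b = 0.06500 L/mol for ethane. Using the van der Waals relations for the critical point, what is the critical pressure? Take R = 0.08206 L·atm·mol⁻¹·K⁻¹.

For a van der Waals gas, P_c = a/(27b²).
P_c = 5.483/(27×(0.06500)²) = 5.483/0.11408 = 48.06 atm

P_c ≈ 48.06 atm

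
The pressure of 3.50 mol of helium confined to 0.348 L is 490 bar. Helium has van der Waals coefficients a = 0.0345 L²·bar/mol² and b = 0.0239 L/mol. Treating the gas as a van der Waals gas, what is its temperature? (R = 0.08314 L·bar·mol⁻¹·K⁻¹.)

T = (P + a n²/V²)(V − nb)/(nR)
P + a n²/V² = 490 + (0.0345)(3.50)²/(0.348)² = 493.49 bar
V − nb = 0.348 − (3.50)(0.0239) = 0.26435 L
T = (493.49)(0.26435)/((3.50)(0.08314)) = 448.3 K

T ≈ 448.3 K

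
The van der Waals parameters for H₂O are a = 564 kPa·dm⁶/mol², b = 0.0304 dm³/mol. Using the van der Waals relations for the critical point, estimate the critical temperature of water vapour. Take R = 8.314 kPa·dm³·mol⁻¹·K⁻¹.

T_c ≈ 661.2 K

For a van der Waals gas, T_c = 8a/(27Rb).
T_c = 8×564/(27×8.314×0.0304) = 4512.0/6.8241 = 661.2 K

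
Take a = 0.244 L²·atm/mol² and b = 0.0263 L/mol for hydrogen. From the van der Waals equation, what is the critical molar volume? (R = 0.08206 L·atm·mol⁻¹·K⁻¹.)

V_m,c ≈ 0.07890 L/mol

For a van der Waals gas, V_m,c = 3b.
V_m,c = 3×0.0263 = 0.07890 L/mol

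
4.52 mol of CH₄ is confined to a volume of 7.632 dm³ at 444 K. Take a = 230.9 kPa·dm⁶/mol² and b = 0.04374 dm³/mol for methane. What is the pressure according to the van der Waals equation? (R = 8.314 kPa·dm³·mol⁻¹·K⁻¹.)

P = nRT/(V − nb) − a n²/V²
nRT/(V − nb) = (4.52)(8.314)(444)/(7.632 − 4.52×0.04374) = 16685/7.4343 = 2244.3 kPa
a n²/V² = (230.9)(4.52)²/(7.632)² = 80.989 kPa
P = 2244.3 − 80.989 = 2163 kPa

P ≈ 2163 kPa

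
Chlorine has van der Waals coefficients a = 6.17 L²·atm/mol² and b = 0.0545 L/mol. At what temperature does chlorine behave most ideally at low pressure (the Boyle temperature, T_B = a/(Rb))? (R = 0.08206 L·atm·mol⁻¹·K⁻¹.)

T_B ≈ 1380 K

For a van der Waals gas the second virial coefficient B₂ = b − a/(RT) vanishes at T_B = a/(Rb).
T_B = 6.17/(0.08206×0.0545) = 6.17/0.0044723 = 1380 K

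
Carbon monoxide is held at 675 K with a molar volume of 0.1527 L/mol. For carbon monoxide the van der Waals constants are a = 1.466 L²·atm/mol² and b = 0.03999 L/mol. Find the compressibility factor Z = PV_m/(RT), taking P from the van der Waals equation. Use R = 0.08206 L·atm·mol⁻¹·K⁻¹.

Z ≈ 1.181

P = RT/(V_m − b) − a/V_m² = (0.08206)(675)/(0.1527 − 0.03999) − 1.466/(0.1527)²
  = 55.391/0.11271 − 62.872 = 491.45 − 62.872 = 428.58 atm
Z = PV_m/(RT) = (428.58)(0.1527)/((0.08206)(675)) = 65.444/55.391 = 1.181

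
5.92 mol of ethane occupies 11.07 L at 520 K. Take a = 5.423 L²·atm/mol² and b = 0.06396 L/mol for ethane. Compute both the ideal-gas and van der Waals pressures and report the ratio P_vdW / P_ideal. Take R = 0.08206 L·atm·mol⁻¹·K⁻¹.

P_vdW / P_ideal ≈ 0.9675

Ideal: P_ideal = nRT/V = (5.92)(0.08206)(520)/11.07 = 22.8196 atm
vdW: P = nRT/(V − nb) − a n²/V² = 252.614/10.6914 − 190.057/122.545 = 23.6278 − 1.55092 = 22.0769 atm
Ratio = 22.0769/22.8196 = 0.9675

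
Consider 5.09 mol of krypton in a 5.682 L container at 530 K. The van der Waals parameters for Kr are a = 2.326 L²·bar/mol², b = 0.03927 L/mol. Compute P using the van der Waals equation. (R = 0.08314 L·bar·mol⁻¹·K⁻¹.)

P = nRT/(V − nb) − a n²/V²
nRT/(V − nb) = (5.09)(0.08314)(530)/(5.682 − 5.09×0.03927) = 224.29/5.4821 = 40.913 bar
a n²/V² = (2.326)(5.09)²/(5.682)² = 1.8666 bar
P = 40.913 − 1.8666 = 39.05 bar

P ≈ 39.05 bar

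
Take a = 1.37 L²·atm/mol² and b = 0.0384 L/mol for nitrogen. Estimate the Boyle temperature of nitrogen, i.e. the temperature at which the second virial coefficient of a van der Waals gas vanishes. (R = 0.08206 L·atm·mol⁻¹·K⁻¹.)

For a van der Waals gas the second virial coefficient B₂ = b − a/(RT) vanishes at T_B = a/(Rb).
T_B = 1.37/(0.08206×0.0384) = 1.37/0.0031511 = 434.8 K

T_B ≈ 434.8 K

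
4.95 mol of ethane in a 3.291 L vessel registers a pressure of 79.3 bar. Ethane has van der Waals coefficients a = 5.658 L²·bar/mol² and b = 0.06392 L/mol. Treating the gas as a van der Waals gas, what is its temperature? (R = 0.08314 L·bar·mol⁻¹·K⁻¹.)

T = (P + a n²/V²)(V − nb)/(nR)
P + a n²/V² = 79.3 + (5.658)(4.95)²/(3.291)² = 92.100 bar
V − nb = 3.291 − (4.95)(0.06392) = 2.9746 L
T = (92.100)(2.9746)/((4.95)(0.08314)) = 665.7 K

T ≈ 665.7 K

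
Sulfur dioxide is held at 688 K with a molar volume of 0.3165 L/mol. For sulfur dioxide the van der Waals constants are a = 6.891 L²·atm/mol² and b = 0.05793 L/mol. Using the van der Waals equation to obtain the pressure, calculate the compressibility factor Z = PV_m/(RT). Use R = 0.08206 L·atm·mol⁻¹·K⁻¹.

Z ≈ 0.8384

P = RT/(V_m − b) − a/V_m² = (0.08206)(688)/(0.3165 − 0.05793) − 6.891/(0.3165)²
  = 56.457/0.25857 − 68.792 = 218.34 − 68.792 = 149.55 atm
Z = PV_m/(RT) = (149.55)(0.3165)/((0.08206)(688)) = 47.333/56.457 = 0.8384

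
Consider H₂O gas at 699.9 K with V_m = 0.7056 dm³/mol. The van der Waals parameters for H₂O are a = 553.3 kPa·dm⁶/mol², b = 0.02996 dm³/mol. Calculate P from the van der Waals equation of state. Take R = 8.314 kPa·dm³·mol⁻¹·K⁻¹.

P = RT/(V_m − b) − a/V_m²
RT/(V_m − b) = (8.314)(699.9)/(0.7056 − 0.02996) = 5819.0/0.67564 = 8612.6 kPa
a/V_m² = 553.3/(0.7056)² = 1111.3 kPa
P = 8612.6 − 1111.3 = 7501 kPa

P ≈ 7501 kPa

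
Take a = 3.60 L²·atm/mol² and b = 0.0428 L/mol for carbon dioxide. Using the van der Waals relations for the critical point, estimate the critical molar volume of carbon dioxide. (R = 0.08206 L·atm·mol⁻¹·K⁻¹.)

V_m,c ≈ 0.1284 L/mol

For a van der Waals gas, V_m,c = 3b.
V_m,c = 3×0.0428 = 0.1284 L/mol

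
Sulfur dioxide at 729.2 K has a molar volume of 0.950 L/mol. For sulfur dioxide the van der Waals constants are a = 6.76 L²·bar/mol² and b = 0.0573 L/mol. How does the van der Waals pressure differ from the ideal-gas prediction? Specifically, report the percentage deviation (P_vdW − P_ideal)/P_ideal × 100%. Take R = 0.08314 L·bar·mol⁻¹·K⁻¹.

Ideal: P_ideal = RT/V_m = (0.08314)(729.2)/0.950 = 63.8165 bar
vdW: P = RT/(V_m − b) − a/V_m² = 60.6257/0.892700 − 6.76/0.902500 = 67.9127 − 7.49030 = 60.4224 bar
% deviation = (60.4224 − 63.8165)/63.8165 × 100% = -5.32%

-5.32 %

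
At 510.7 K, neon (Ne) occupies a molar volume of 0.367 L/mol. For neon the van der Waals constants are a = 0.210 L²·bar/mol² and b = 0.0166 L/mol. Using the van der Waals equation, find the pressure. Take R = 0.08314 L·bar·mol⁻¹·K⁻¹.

P = RT/(V_m − b) − a/V_m²
RT/(V_m − b) = (0.08314)(510.7)/(0.367 − 0.0166) = 42.460/0.35040 = 121.18 bar
a/V_m² = 0.210/(0.367)² = 1.5591 bar
P = 121.18 − 1.5591 = 119.6 bar

P ≈ 119.6 bar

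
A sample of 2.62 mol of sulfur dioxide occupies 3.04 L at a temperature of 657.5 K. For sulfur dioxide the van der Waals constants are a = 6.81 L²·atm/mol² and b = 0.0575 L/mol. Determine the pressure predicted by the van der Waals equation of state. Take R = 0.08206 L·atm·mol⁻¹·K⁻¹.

P = nRT/(V − nb) − a n²/V²
nRT/(V − nb) = (2.62)(0.08206)(657.5)/(3.04 − 2.62×0.0575) = 141.36/2.8894 = 48.924 atm
a n²/V² = (6.81)(2.62)²/(3.04)² = 5.0583 atm
P = 48.924 − 5.0583 = 43.87 atm

P ≈ 43.87 atm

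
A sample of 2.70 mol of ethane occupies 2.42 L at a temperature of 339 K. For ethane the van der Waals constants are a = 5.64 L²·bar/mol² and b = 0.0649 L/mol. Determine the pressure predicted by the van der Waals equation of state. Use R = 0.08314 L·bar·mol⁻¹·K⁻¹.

P = nRT/(V − nb) − a n²/V²
nRT/(V − nb) = (2.70)(0.08314)(339)/(2.42 − 2.70×0.0649) = 76.098/2.2448 = 33.900 bar
a n²/V² = (5.64)(2.70)²/(2.42)² = 7.0206 bar
P = 33.900 − 7.0206 = 26.88 bar

P ≈ 26.88 bar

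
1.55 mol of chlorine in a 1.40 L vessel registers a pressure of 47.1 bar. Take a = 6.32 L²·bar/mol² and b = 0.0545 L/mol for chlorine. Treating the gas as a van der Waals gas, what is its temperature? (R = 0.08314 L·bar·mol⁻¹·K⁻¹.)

T = (P + a n²/V²)(V − nb)/(nR)
P + a n²/V² = 47.1 + (6.32)(1.55)²/(1.40)² = 54.847 bar
V − nb = 1.40 − (1.55)(0.0545) = 1.3155 L
T = (54.847)(1.3155)/((1.55)(0.08314)) = 559.9 K

T ≈ 559.9 K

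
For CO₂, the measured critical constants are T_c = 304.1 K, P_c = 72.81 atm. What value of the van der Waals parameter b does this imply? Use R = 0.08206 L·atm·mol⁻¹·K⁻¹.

From T_c = 8a/(27Rb) and P_c = a/(27b²): b = R T_c/(8 P_c).
b = (0.08206)(304.1)/(8×72.81) = 24.954/582.48 = 0.04284 L/mol

b ≈ 0.04284 L/mol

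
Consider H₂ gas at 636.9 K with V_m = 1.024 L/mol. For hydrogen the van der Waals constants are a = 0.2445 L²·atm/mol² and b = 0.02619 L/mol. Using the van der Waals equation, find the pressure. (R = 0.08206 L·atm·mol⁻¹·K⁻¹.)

P = RT/(V_m − b) − a/V_m²
RT/(V_m − b) = (0.08206)(636.9)/(1.024 − 0.02619) = 52.264/0.99781 = 52.379 atm
a/V_m² = 0.2445/(1.024)² = 0.23317 atm
P = 52.379 − 0.23317 = 52.15 atm

P ≈ 52.15 atm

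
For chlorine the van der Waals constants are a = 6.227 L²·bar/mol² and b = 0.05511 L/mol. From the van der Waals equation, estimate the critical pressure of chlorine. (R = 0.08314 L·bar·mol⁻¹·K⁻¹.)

For a van der Waals gas, P_c = a/(27b²).
P_c = 6.227/(27×(0.05511)²) = 6.227/0.082002 = 75.94 bar

P_c ≈ 75.94 bar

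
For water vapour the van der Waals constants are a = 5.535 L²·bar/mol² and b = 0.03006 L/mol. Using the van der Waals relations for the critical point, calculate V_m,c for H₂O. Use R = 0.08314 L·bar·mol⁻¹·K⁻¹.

V_m,c ≈ 0.09018 L/mol

For a van der Waals gas, V_m,c = 3b.
V_m,c = 3×0.03006 = 0.09018 L/mol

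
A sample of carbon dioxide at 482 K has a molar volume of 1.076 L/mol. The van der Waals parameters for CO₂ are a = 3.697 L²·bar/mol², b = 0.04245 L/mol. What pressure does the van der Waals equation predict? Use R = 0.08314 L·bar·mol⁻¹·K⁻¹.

P = RT/(V_m − b) − a/V_m²
RT/(V_m − b) = (0.08314)(482)/(1.076 − 0.04245) = 40.073/1.0336 = 38.770 bar
a/V_m² = 3.697/(1.076)² = 3.1932 bar
P = 38.770 − 3.1932 = 35.58 bar

P ≈ 35.58 bar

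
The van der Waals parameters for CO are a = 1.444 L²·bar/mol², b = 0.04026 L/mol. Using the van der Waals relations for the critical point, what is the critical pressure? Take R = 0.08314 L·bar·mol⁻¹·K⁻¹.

P_c ≈ 33.00 bar

For a van der Waals gas, P_c = a/(27b²).
P_c = 1.444/(27×(0.04026)²) = 1.444/0.043763 = 33.00 bar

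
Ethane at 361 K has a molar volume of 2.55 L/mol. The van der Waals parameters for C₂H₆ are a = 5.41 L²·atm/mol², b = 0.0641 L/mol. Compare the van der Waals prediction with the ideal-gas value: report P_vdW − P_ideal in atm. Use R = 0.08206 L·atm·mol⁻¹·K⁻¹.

ΔP ≈ -0.532 atm

Ideal: P_ideal = RT/V_m = (0.08206)(361)/2.55 = 11.6171 atm
vdW: P = RT/(V_m − b) − a/V_m² = 29.6237/2.48590 − 5.41/6.50250 = 11.9167 − 0.831988 = 11.0847 atm
ΔP = 11.0847 − 11.6171 = -0.532 atm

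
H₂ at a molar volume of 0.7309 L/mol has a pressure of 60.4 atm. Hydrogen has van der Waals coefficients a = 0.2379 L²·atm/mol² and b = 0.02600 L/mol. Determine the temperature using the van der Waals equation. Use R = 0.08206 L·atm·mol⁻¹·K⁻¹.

T ≈ 522.7 K

T = (P + a/V_m²)(V_m − b)/R
P + a/V_m² = 60.4 + 0.2379/(0.7309)² = 60.845 atm
V_m − b = 0.7309 − 0.02600 = 0.70490 L/mol
T = (60.845)(0.70490)/0.08206 = 522.7 K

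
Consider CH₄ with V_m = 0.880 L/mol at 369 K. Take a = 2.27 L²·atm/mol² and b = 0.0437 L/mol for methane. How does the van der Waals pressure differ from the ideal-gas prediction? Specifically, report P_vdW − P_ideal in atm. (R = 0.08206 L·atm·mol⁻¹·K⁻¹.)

ΔP ≈ -1.133 atm

Ideal: P_ideal = RT/V_m = (0.08206)(369)/0.880 = 34.4093 atm
vdW: P = RT/(V_m − b) − a/V_m² = 30.2801/0.836300 − 2.27/0.774400 = 36.2072 − 2.93130 = 33.2759 atm
ΔP = 33.2759 − 34.4093 = -1.133 atm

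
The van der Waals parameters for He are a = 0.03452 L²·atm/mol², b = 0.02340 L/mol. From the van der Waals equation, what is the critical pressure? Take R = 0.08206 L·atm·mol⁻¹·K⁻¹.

P_c ≈ 2.335 atm

For a van der Waals gas, P_c = a/(27b²).
P_c = 0.03452/(27×(0.02340)²) = 0.03452/0.014784 = 2.335 atm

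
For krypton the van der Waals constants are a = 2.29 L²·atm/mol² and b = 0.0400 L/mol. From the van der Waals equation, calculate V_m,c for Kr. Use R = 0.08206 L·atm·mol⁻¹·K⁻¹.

V_m,c ≈ 0.1200 L/mol

For a van der Waals gas, V_m,c = 3b.
V_m,c = 3×0.0400 = 0.1200 L/mol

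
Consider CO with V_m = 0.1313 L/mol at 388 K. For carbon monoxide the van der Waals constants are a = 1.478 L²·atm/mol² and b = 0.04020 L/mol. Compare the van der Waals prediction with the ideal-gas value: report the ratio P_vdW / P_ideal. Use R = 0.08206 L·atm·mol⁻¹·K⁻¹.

P_vdW / P_ideal ≈ 1.088

Ideal: P_ideal = RT/V_m = (0.08206)(388)/0.1313 = 242.493 atm
vdW: P = RT/(V_m − b) − a/V_m² = 31.8393/0.0911000 − 1.478/0.0172397 = 349.498 − 85.7324 = 263.766 atm
Ratio = 263.766/242.493 = 1.088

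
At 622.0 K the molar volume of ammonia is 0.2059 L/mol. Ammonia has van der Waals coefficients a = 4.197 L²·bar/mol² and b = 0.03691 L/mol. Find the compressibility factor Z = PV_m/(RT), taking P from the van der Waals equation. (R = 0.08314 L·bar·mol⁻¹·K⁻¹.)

P = RT/(V_m − b) − a/V_m² = (0.08314)(622.0)/(0.2059 − 0.03691) − 4.197/(0.2059)²
  = 51.713/0.16899 − 98.998 = 306.01 − 98.998 = 207.01 bar
Z = PV_m/(RT) = (207.01)(0.2059)/((0.08314)(622.0)) = 42.623/51.713 = 0.8242

Z ≈ 0.8242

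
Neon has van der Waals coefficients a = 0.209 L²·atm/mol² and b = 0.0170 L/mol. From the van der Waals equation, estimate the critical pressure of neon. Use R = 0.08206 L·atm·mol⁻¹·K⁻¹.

P_c ≈ 26.78 atm

For a van der Waals gas, P_c = a/(27b²).
P_c = 0.209/(27×(0.0170)²) = 0.209/0.0078030 = 26.78 atm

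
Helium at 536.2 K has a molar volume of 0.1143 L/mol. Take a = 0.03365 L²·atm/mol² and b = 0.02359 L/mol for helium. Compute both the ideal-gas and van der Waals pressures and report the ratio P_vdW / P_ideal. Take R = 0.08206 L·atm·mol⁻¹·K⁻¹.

P_vdW / P_ideal ≈ 1.253

Ideal: P_ideal = RT/V_m = (0.08206)(536.2)/0.1143 = 384.957 atm
vdW: P = RT/(V_m − b) − a/V_m² = 44.0006/0.0907100 − 0.03365/0.0130645 = 485.069 − 2.57568 = 482.493 atm
Ratio = 482.493/384.957 = 1.253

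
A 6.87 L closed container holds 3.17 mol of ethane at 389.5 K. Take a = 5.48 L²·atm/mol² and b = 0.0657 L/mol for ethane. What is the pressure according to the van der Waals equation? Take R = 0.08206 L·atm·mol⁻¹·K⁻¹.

P ≈ 14.04 atm

P = nRT/(V − nb) − a n²/V²
nRT/(V − nb) = (3.17)(0.08206)(389.5)/(6.87 − 3.17×0.0657) = 101.32/6.6617 = 15.209 atm
a n²/V² = (5.48)(3.17)²/(6.87)² = 1.1668 atm
P = 15.209 − 1.1668 = 14.04 atm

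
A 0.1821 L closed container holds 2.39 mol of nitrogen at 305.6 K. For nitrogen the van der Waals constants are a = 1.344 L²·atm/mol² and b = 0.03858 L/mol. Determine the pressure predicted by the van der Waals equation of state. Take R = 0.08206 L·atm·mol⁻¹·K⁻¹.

P ≈ 435.2 atm

P = nRT/(V − nb) − a n²/V²
nRT/(V − nb) = (2.39)(0.08206)(305.6)/(0.1821 − 2.39×0.03858) = 59.935/0.089894 = 666.73 atm
a n²/V² = (1.344)(2.39)²/(0.1821)² = 231.51 atm
P = 666.73 − 231.51 = 435.2 atm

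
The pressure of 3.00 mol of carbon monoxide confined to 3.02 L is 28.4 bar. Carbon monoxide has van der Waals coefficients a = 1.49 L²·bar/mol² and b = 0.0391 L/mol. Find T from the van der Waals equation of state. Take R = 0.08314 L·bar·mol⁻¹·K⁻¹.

T = (P + a n²/V²)(V − nb)/(nR)
P + a n²/V² = 28.4 + (1.49)(3.00)²/(3.02)² = 29.870 bar
V − nb = 3.02 − (3.00)(0.0391) = 2.9027 L
T = (29.870)(2.9027)/((3.00)(0.08314)) = 347.6 K

T ≈ 347.6 K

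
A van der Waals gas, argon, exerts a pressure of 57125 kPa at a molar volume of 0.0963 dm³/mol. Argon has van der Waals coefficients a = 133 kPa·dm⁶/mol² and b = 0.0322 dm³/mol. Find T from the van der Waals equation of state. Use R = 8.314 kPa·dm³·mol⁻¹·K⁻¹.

T ≈ 551.0 K

T = (P + a/V_m²)(V_m − b)/R
P + a/V_m² = 57125 + 133/(0.0963)² = 71467 kPa
V_m − b = 0.0963 − 0.0322 = 0.064100 dm³/mol
T = (71467)(0.064100)/8.314 = 551.0 K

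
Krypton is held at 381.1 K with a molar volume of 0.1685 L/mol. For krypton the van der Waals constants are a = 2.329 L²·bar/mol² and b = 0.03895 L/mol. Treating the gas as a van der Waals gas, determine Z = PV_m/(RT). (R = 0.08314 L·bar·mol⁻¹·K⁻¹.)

P = RT/(V_m − b) − a/V_m² = (0.08314)(381.1)/(0.1685 − 0.03895) − 2.329/(0.1685)²
  = 31.685/0.12955 − 82.029 = 244.58 − 82.029 = 162.55 bar
Z = PV_m/(RT) = (162.55)(0.1685)/((0.08314)(381.1)) = 27.390/31.685 = 0.8644

Z ≈ 0.8644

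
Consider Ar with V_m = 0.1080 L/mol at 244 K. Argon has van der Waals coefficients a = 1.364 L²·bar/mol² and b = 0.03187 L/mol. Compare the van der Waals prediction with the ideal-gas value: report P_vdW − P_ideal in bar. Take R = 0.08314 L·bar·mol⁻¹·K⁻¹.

ΔP ≈ -38.31 bar

Ideal: P_ideal = RT/V_m = (0.08314)(244)/0.1080 = 187.835 bar
vdW: P = RT/(V_m − b) − a/V_m² = 20.2862/0.0761300 − 1.364/0.0116640 = 266.468 − 116.941 = 149.527 bar
ΔP = 149.527 − 187.835 = -38.31 bar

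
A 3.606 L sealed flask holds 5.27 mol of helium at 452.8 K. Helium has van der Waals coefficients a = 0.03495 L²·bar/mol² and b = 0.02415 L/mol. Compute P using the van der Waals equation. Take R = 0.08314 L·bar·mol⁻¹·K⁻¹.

P = nRT/(V − nb) − a n²/V²
nRT/(V − nb) = (5.27)(0.08314)(452.8)/(3.606 − 5.27×0.02415) = 198.39/3.4787 = 57.030 bar
a n²/V² = (0.03495)(5.27)²/(3.606)² = 0.074648 bar
P = 57.030 − 0.074648 = 56.96 bar

P ≈ 56.96 bar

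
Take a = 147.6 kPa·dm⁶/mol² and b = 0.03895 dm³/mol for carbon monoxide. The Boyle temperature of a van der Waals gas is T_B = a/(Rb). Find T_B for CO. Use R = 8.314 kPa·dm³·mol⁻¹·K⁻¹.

For a van der Waals gas the second virial coefficient B₂ = b − a/(RT) vanishes at T_B = a/(Rb).
T_B = 147.6/(8.314×0.03895) = 147.6/0.32383 = 455.8 K

T_B ≈ 455.8 K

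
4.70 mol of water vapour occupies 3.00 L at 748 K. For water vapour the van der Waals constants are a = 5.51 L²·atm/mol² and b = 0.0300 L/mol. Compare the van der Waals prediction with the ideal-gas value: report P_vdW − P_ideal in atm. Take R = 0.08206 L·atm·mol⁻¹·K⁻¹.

ΔP ≈ -8.78 atm

Ideal: P_ideal = nRT/V = (4.70)(0.08206)(748)/3.00 = 96.1634 atm
vdW: P = nRT/(V − nb) − a n²/V² = 288.490/2.85900 − 121.716/9.00000 = 100.906 − 13.5240 = 87.382 atm
ΔP = 87.382 − 96.1634 = -8.78 atm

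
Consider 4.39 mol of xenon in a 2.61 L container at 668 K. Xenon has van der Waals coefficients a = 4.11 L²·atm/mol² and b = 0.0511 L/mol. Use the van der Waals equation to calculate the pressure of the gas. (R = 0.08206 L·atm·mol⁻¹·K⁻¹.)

P ≈ 89.24 atm

P = nRT/(V − nb) − a n²/V²
nRT/(V − nb) = (4.39)(0.08206)(668)/(2.61 − 4.39×0.0511) = 240.64/2.3857 = 100.87 atm
a n²/V² = (4.11)(4.39)²/(2.61)² = 11.628 atm
P = 100.87 − 11.628 = 89.24 atm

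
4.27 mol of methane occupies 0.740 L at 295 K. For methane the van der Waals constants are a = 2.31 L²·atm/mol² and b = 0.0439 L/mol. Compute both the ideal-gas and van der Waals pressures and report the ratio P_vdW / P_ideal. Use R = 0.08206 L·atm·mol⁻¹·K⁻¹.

Ideal: P_ideal = nRT/V = (4.27)(0.08206)(295)/0.740 = 139.685 atm
vdW: P = nRT/(V − nb) − a n²/V² = 103.367/0.552547 − 42.1180/0.547600 = 187.074 − 76.9138 = 110.160 atm
Ratio = 110.160/139.685 = 0.7886

P_vdW / P_ideal ≈ 0.7886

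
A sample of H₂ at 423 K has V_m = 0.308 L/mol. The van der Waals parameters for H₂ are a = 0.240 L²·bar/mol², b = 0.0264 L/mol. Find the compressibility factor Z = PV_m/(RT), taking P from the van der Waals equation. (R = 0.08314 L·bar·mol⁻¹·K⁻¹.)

P = RT/(V_m − b) − a/V_m² = (0.08314)(423)/(0.308 − 0.0264) − 0.240/(0.308)²
  = 35.168/0.28160 − 2.5299 = 124.89 − 2.5299 = 122.36 bar
Z = PV_m/(RT) = (122.36)(0.308)/((0.08314)(423)) = 37.687/35.168 = 1.072

Z ≈ 1.072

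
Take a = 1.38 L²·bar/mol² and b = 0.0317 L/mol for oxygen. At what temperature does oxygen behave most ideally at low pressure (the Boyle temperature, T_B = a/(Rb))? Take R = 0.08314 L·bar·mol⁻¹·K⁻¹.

For a van der Waals gas the second virial coefficient B₂ = b − a/(RT) vanishes at T_B = a/(Rb).
T_B = 1.38/(0.08314×0.0317) = 1.38/0.0026355 = 523.6 K

T_B ≈ 523.6 K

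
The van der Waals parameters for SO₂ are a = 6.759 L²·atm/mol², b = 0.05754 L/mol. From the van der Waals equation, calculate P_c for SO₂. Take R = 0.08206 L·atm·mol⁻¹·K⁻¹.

P_c ≈ 75.61 atm

For a van der Waals gas, P_c = a/(27b²).
P_c = 6.759/(27×(0.05754)²) = 6.759/0.089393 = 75.61 atm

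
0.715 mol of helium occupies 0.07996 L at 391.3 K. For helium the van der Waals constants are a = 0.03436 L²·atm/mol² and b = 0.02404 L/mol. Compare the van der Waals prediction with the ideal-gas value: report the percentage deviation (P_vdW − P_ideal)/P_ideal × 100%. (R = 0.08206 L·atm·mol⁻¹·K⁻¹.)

26.43 %

Ideal: P_ideal = nRT/V = (0.715)(0.08206)(391.3)/0.07996 = 287.127 atm
vdW: P = nRT/(V − nb) − a n²/V² = 22.9587/0.0627714 − 0.0175657/0.00639360 = 365.751 − 2.74739 = 363.004 atm
% deviation = (363.004 − 287.127)/287.127 × 100% = 26.43%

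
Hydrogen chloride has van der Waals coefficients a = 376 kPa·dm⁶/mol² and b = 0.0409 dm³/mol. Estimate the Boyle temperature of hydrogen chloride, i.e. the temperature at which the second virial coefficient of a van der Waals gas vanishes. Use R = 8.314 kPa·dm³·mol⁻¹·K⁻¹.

For a van der Waals gas the second virial coefficient B₂ = b − a/(RT) vanishes at T_B = a/(Rb).
T_B = 376/(8.314×0.0409) = 376/0.34004 = 1106 K

T_B ≈ 1106 K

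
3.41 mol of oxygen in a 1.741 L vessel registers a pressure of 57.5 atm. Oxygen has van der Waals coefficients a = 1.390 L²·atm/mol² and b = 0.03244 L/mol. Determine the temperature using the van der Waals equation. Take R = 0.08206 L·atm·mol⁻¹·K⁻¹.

T ≈ 366.1 K

T = (P + a n²/V²)(V − nb)/(nR)
P + a n²/V² = 57.5 + (1.390)(3.41)²/(1.741)² = 62.832 atm
V − nb = 1.741 − (3.41)(0.03244) = 1.6304 L
T = (62.832)(1.6304)/((3.41)(0.08206)) = 366.1 K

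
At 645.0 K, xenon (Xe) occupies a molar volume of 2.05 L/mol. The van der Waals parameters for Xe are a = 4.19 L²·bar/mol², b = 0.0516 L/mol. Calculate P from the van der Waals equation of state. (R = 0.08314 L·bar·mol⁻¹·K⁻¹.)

P = RT/(V_m − b) − a/V_m²
RT/(V_m − b) = (0.08314)(645.0)/(2.05 − 0.0516) = 53.625/1.9984 = 26.834 bar
a/V_m² = 4.19/(2.05)² = 0.99703 bar
P = 26.834 − 0.99703 = 25.84 bar

P ≈ 25.84 bar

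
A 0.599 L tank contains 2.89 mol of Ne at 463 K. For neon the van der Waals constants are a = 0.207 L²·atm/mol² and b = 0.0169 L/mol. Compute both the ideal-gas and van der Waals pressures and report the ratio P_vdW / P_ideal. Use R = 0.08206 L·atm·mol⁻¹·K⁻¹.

P_vdW / P_ideal ≈ 1.062

Ideal: P_ideal = nRT/V = (2.89)(0.08206)(463)/0.599 = 183.309 atm
vdW: P = nRT/(V − nb) − a n²/V² = 109.802/0.550159 − 1.72888/0.358801 = 199.582 − 4.81849 = 194.764 atm
Ratio = 194.764/183.309 = 1.062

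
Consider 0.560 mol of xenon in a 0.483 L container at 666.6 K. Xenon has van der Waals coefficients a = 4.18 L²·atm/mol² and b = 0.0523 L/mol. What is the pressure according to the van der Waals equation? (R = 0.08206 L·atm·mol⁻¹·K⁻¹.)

P ≈ 61.90 atm

P = nRT/(V − nb) − a n²/V²
nRT/(V − nb) = (0.560)(0.08206)(666.6)/(0.483 − 0.560×0.0523) = 30.633/0.45371 = 67.517 atm
a n²/V² = (4.18)(0.560)²/(0.483)² = 5.6190 atm
P = 67.517 − 5.6190 = 61.90 atm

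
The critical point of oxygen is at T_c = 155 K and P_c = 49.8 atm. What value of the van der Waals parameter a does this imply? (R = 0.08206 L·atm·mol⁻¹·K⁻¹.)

a ≈ 1.371 L²·atm/mol²

From T_c = 8a/(27Rb) and P_c = a/(27b²): a = 27 R² T_c²/(64 P_c).
a = 27×(0.08206)²×(155)²/(64×49.8) = 4368.1/3187.2 = 1.371 L²·atm/mol²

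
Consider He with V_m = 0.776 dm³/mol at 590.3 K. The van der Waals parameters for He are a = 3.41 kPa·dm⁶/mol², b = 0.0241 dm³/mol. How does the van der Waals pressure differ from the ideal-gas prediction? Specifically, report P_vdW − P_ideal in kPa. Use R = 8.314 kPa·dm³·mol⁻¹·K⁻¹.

ΔP ≈ 197.0 kPa

Ideal: P_ideal = RT/V_m = (8.314)(590.3)/0.776 = 6324.43 kPa
vdW: P = RT/(V_m − b) − a/V_m² = 4907.75/0.751900 − 3.41/0.602176 = 6527.13 − 5.66280 = 6521.47 kPa
ΔP = 6521.47 − 6324.43 = 197.0 kPa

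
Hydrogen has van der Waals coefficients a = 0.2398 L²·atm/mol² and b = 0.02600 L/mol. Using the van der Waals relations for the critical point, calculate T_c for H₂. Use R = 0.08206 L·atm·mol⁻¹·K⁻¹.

For a van der Waals gas, T_c = 8a/(27Rb).
T_c = 8×0.2398/(27×0.08206×0.02600) = 1.9184/0.057606 = 33.30 K

T_c ≈ 33.30 K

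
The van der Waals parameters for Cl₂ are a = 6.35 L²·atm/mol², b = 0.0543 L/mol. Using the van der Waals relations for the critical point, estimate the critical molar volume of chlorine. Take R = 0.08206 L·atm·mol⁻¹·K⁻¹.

For a van der Waals gas, V_m,c = 3b.
V_m,c = 3×0.0543 = 0.1629 L/mol

V_m,c ≈ 0.1629 L/mol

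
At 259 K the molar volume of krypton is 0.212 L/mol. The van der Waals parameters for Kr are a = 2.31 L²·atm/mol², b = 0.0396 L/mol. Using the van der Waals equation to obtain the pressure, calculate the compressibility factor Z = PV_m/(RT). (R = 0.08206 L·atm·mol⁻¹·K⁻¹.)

P = RT/(V_m − b) − a/V_m² = (0.08206)(259)/(0.212 − 0.0396) − 2.31/(0.212)²
  = 21.254/0.17240 − 51.397 = 123.28 − 51.397 = 71.88 atm
Z = PV_m/(RT) = (71.88)(0.212)/((0.08206)(259)) = 15.239/21.254 = 0.7170

Z ≈ 0.7170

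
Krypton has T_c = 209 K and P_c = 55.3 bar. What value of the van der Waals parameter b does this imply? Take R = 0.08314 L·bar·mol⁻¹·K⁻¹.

b ≈ 0.03928 L/mol

From T_c = 8a/(27Rb) and P_c = a/(27b²): b = R T_c/(8 P_c).
b = (0.08314)(209)/(8×55.3) = 17.376/442.40 = 0.03928 L/mol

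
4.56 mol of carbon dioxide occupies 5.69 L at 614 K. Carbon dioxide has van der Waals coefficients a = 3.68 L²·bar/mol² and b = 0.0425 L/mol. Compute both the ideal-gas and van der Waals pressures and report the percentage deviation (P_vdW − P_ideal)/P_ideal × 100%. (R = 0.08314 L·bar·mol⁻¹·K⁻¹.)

Ideal: P_ideal = nRT/V = (4.56)(0.08314)(614)/5.69 = 40.9101 bar
vdW: P = nRT/(V − nb) − a n²/V² = 232.779/5.49620 − 76.5204/32.3761 = 42.3527 − 2.36348 = 39.9892 bar
% deviation = (39.9892 − 40.9101)/40.9101 × 100% = -2.25%

-2.25 %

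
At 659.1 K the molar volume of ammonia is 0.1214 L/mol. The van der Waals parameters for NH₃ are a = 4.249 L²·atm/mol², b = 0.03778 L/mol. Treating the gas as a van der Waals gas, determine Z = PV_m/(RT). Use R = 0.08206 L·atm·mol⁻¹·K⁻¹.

P = RT/(V_m − b) − a/V_m² = (0.08206)(659.1)/(0.1214 − 0.03778) − 4.249/(0.1214)²
  = 54.086/0.083620 − 288.30 = 646.81 − 288.30 = 358.51 atm
Z = PV_m/(RT) = (358.51)(0.1214)/((0.08206)(659.1)) = 43.523/54.086 = 0.8047

Z ≈ 0.8047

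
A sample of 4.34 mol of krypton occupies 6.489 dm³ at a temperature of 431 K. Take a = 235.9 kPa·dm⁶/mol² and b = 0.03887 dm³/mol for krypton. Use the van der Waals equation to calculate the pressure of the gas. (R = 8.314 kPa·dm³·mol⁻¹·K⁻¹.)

P = nRT/(V − nb) − a n²/V²
nRT/(V − nb) = (4.34)(8.314)(431)/(6.489 − 4.34×0.03887) = 15552/6.3203 = 2460.6 kPa
a n²/V² = (235.9)(4.34)²/(6.489)² = 105.52 kPa
P = 2460.6 − 105.52 = 2355 kPa

P ≈ 2355 kPa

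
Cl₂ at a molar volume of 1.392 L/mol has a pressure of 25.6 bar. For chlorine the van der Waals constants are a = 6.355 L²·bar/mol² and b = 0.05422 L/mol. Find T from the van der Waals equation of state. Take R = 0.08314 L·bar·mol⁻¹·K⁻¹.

T ≈ 464.7 K

T = (P + a/V_m²)(V_m − b)/R
P + a/V_m² = 25.6 + 6.355/(1.392)² = 28.880 bar
V_m − b = 1.392 − 0.05422 = 1.3378 L/mol
T = (28.880)(1.3378)/0.08314 = 464.7 K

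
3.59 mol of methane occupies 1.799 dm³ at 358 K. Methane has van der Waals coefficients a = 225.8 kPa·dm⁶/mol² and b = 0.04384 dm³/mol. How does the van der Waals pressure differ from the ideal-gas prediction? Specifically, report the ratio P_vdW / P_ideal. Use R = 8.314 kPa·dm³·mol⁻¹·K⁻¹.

Ideal: P_ideal = nRT/V = (3.59)(8.314)(358)/1.799 = 5939.59 kPa
vdW: P = nRT/(V − nb) − a n²/V² = 10685.3/1.64161 − 2910.13/3.23640 = 6509.04 − 899.187 = 5609.85 kPa
Ratio = 5609.85/5939.59 = 0.9445

P_vdW / P_ideal ≈ 0.9445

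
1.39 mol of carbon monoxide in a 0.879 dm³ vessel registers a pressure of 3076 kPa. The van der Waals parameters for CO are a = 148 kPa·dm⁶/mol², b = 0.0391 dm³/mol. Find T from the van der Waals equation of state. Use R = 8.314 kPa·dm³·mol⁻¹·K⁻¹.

T ≈ 245.9 K

T = (P + a n²/V²)(V − nb)/(nR)
P + a n²/V² = 3076 + (148)(1.39)²/(0.879)² = 3446.1 kPa
V − nb = 0.879 − (1.39)(0.0391) = 0.82465 dm³
T = (3446.1)(0.82465)/((1.39)(8.314)) = 245.9 K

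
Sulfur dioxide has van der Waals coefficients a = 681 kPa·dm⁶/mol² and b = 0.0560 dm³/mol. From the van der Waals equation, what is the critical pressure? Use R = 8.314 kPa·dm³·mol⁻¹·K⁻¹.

For a van der Waals gas, P_c = a/(27b²).
P_c = 681/(27×(0.0560)²) = 681/0.084672 = 8043 kPa

P_c ≈ 8043 kPa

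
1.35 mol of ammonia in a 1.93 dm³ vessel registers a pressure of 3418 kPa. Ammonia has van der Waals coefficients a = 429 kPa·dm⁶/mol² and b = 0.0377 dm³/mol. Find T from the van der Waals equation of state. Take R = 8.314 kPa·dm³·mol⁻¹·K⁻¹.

T = (P + a n²/V²)(V − nb)/(nR)
P + a n²/V² = 3418 + (429)(1.35)²/(1.93)² = 3627.9 kPa
V − nb = 1.93 − (1.35)(0.0377) = 1.8791 dm³
T = (3627.9)(1.8791)/((1.35)(8.314)) = 607.4 K

T ≈ 607.4 K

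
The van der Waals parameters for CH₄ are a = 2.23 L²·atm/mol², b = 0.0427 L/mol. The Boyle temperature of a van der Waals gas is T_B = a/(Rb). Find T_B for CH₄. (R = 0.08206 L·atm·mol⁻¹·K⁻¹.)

For a van der Waals gas the second virial coefficient B₂ = b − a/(RT) vanishes at T_B = a/(Rb).
T_B = 2.23/(0.08206×0.0427) = 2.23/0.0035040 = 636.4 K

T_B ≈ 636.4 K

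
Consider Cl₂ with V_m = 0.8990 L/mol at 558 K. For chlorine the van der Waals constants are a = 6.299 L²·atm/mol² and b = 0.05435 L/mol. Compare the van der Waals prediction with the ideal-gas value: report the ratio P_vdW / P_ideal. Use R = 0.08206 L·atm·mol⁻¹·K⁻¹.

P_vdW / P_ideal ≈ 0.9113

Ideal: P_ideal = RT/V_m = (0.08206)(558)/0.8990 = 50.9338 atm
vdW: P = RT/(V_m − b) − a/V_m² = 45.7895/0.844650 − 6.299/0.808201 = 54.2112 − 7.79385 = 46.4174 atm
Ratio = 46.4174/50.9338 = 0.9113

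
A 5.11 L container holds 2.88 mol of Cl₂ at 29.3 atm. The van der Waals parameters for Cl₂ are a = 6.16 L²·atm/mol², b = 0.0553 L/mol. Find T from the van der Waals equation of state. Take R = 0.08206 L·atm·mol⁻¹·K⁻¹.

T ≈ 654.8 K

T = (P + a n²/V²)(V − nb)/(nR)
P + a n²/V² = 29.3 + (6.16)(2.88)²/(5.11)² = 31.257 atm
V − nb = 5.11 − (2.88)(0.0553) = 4.9507 L
T = (31.257)(4.9507)/((2.88)(0.08206)) = 654.8 K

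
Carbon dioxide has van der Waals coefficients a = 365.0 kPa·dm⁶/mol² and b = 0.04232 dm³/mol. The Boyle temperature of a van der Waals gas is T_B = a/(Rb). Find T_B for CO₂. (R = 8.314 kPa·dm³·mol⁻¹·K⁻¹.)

For a van der Waals gas the second virial coefficient B₂ = b − a/(RT) vanishes at T_B = a/(Rb).
T_B = 365.0/(8.314×0.04232) = 365.0/0.35185 = 1037 K

T_B ≈ 1037 K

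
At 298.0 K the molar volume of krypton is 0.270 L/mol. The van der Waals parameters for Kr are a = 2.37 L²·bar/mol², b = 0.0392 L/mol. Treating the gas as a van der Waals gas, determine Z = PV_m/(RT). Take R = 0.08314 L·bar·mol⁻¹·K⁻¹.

Z ≈ 0.8156

P = RT/(V_m − b) − a/V_m² = (0.08314)(298.0)/(0.270 − 0.0392) − 2.37/(0.270)²
  = 24.776/0.23080 − 32.510 = 107.35 − 32.510 = 74.84 bar
Z = PV_m/(RT) = (74.84)(0.270)/((0.08314)(298.0)) = 20.207/24.776 = 0.8156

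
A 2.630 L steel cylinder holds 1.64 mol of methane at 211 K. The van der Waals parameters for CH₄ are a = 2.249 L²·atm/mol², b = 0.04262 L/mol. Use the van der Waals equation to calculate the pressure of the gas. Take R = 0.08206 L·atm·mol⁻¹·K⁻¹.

P = nRT/(V − nb) − a n²/V²
nRT/(V − nb) = (1.64)(0.08206)(211)/(2.630 − 1.64×0.04262) = 28.396/2.5601 = 11.092 atm
a n²/V² = (2.249)(1.64)²/(2.630)² = 0.87451 atm
P = 11.092 − 0.87451 = 10.22 atm

P ≈ 10.22 atm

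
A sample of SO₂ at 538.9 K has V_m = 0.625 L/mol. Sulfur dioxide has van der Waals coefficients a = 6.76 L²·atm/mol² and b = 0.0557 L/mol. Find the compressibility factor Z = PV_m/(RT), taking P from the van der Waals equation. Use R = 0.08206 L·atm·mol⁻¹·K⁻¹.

Z ≈ 0.8533

P = RT/(V_m − b) − a/V_m² = (0.08206)(538.9)/(0.625 − 0.0557) − 6.76/(0.625)²
  = 44.222/0.56930 − 17.306 = 77.678 − 17.306 = 60.372 atm
Z = PV_m/(RT) = (60.372)(0.625)/((0.08206)(538.9)) = 37.733/44.222 = 0.8533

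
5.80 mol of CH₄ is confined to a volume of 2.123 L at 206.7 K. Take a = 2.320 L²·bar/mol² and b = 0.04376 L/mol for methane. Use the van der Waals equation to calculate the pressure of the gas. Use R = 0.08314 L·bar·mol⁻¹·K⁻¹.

P = nRT/(V − nb) − a n²/V²
nRT/(V − nb) = (5.80)(0.08314)(206.7)/(2.123 − 5.80×0.04376) = 99.673/1.8692 = 53.324 bar
a n²/V² = (2.320)(5.80)²/(2.123)² = 17.316 bar
P = 53.324 − 17.316 = 36.01 bar

P ≈ 36.01 bar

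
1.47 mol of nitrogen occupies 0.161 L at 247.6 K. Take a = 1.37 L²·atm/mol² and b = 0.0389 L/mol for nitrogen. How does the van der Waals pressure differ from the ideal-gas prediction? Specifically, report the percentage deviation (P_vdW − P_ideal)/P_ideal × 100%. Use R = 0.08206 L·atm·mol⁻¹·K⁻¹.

Ideal: P_ideal = nRT/V = (1.47)(0.08206)(247.6)/0.161 = 185.513 atm
vdW: P = nRT/(V − nb) − a n²/V² = 29.8675/0.103817 − 2.96043/0.0259210 = 287.694 − 114.210 = 173.484 atm
% deviation = (173.484 − 185.513)/185.513 × 100% = -6.48%

-6.48 %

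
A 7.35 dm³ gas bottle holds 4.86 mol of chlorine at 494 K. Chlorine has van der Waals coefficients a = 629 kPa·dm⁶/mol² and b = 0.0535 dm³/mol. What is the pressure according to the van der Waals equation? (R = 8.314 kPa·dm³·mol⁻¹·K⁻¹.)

P = nRT/(V − nb) − a n²/V²
nRT/(V − nb) = (4.86)(8.314)(494)/(7.35 − 4.86×0.0535) = 19961/7.0900 = 2815.4 kPa
a n²/V² = (629)(4.86)²/(7.35)² = 275.01 kPa
P = 2815.4 − 275.01 = 2540 kPa

P ≈ 2540 kPa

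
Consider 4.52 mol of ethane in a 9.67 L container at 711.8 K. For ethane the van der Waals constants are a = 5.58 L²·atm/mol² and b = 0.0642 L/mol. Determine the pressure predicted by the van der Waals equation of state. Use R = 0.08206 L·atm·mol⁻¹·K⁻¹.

P ≈ 26.93 atm

P = nRT/(V − nb) − a n²/V²
nRT/(V − nb) = (4.52)(0.08206)(711.8)/(9.67 − 4.52×0.0642) = 264.01/9.3798 = 28.147 atm
a n²/V² = (5.58)(4.52)²/(9.67)² = 1.2192 atm
P = 28.147 − 1.2192 = 26.93 atm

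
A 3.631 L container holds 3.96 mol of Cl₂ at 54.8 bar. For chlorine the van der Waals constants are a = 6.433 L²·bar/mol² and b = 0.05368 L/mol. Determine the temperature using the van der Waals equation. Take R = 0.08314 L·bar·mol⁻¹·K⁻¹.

T = (P + a n²/V²)(V − nb)/(nR)
P + a n²/V² = 54.8 + (6.433)(3.96)²/(3.631)² = 62.452 bar
V − nb = 3.631 − (3.96)(0.05368) = 3.4184 L
T = (62.452)(3.4184)/((3.96)(0.08314)) = 648.4 K

T ≈ 648.4 K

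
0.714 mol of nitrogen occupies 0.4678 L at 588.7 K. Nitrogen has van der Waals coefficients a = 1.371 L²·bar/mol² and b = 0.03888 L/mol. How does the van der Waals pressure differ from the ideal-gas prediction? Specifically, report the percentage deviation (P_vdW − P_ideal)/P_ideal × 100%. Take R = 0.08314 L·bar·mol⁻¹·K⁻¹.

Ideal: P_ideal = nRT/V = (0.714)(0.08314)(588.7)/0.4678 = 74.7037 bar
vdW: P = nRT/(V − nb) − a n²/V² = 34.9464/0.440040 − 0.698930/0.218837 = 79.4164 − 3.19384 = 76.2226 bar
% deviation = (76.2226 − 74.7037)/74.7037 × 100% = 2.03%

2.03 %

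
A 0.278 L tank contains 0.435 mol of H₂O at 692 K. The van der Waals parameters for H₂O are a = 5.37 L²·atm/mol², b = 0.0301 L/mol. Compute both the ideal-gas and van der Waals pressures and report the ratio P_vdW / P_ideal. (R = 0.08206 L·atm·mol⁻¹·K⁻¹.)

Ideal: P_ideal = nRT/V = (0.435)(0.08206)(692)/0.278 = 88.8550 atm
vdW: P = nRT/(V − nb) − a n²/V² = 24.7017/0.264907 − 1.01614/0.0772840 = 93.2467 − 13.1481 = 80.0986 atm
Ratio = 80.0986/88.8550 = 0.9015

P_vdW / P_ideal ≈ 0.9015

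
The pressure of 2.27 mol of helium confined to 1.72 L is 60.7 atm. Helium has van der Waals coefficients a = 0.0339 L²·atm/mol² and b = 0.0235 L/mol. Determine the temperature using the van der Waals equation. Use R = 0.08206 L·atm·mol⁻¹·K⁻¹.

T = (P + a n²/V²)(V − nb)/(nR)
P + a n²/V² = 60.7 + (0.0339)(2.27)²/(1.72)² = 60.759 atm
V − nb = 1.72 − (2.27)(0.0235) = 1.6667 L
T = (60.759)(1.6667)/((2.27)(0.08206)) = 543.6 K

T ≈ 543.6 K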